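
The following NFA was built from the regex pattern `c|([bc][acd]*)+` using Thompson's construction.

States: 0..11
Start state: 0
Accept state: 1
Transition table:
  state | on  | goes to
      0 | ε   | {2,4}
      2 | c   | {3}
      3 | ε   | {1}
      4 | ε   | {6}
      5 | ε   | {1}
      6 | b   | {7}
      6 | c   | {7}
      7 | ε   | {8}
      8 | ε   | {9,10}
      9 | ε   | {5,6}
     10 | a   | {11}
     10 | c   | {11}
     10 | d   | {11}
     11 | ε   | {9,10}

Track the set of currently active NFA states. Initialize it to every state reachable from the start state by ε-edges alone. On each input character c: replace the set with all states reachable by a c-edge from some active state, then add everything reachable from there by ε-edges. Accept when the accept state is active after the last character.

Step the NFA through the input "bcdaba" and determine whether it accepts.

start: ε-closure({0}) = {0,2,4,6}
'b' @ 1: {1,5,6,7,8,9,10}  [accepting]
'c' @ 2: {1,5,6,7,8,9,10,11}  [accepting]
'd' @ 3: {1,5,6,9,10,11}  [accepting]
'a' @ 4: {1,5,6,9,10,11}  [accepting]
'b' @ 5: {1,5,6,7,8,9,10}  [accepting]
'a' @ 6: {1,5,6,9,10,11}  [accepting]
end set {1,5,6,9,10,11} — state 1 in

Answer: ACCEPT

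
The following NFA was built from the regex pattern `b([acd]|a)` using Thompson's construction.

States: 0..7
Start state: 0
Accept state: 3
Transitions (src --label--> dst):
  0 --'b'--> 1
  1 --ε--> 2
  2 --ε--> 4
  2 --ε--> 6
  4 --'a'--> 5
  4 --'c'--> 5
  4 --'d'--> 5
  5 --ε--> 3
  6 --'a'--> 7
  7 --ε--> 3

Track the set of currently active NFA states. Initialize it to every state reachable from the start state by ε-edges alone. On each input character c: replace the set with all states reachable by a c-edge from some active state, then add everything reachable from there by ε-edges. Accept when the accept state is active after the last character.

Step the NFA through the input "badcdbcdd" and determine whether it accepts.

start: ε-closure({0}) = {0}
'b' @ 1: {1,2,4,6}
'a' @ 2: {3,5,7}  ✓accept
'd' @ 3: {}  — dead — no transitions
rest 'cdbcdd' ignored (set empty)
final: {}; accept 3 not in set

Answer: REJECT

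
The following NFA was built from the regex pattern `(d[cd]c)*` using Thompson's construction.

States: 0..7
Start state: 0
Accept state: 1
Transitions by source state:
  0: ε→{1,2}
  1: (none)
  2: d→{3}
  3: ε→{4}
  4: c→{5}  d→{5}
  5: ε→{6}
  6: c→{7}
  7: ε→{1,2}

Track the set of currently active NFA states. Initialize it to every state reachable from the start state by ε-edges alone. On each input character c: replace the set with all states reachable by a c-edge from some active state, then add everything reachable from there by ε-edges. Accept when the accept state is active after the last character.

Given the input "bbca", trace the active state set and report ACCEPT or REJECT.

initial (ε-close {0}): {0,1,2}
'b' @ 1: {}  — no active states
rest 'bca' ignored (set empty)
after full input: {}  (accept=1 not in)

Answer: REJECT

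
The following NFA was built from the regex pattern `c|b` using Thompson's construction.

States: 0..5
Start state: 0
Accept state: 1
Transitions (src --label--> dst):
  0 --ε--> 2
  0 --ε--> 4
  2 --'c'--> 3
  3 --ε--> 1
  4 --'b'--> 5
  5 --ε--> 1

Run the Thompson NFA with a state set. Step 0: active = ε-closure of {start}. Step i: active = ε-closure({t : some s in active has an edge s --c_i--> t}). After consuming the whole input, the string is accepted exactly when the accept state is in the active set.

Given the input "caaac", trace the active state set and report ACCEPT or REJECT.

start: ε-closure({0}) = {0,2,4}
'c' @ 1: {1,3}  (accept∈set)
'a' @ 2: {}  — state set empty
rest 'aac' ignored (set empty)
end set {} — state 1 not in

Answer: REJECT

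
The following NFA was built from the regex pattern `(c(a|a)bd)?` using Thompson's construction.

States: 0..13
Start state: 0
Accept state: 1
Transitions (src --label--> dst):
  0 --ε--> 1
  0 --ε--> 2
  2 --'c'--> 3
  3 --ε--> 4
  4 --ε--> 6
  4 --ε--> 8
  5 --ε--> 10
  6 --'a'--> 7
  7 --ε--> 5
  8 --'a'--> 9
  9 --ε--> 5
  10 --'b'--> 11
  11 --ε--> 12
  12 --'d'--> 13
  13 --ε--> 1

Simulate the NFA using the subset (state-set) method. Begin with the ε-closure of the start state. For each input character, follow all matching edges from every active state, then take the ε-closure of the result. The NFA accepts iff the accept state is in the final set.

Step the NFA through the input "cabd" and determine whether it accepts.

start: ε-closure({0}) = {0,1,2}
'c' @ 1: {3,4,6,8}
'a' @ 2: {5,7,9,10}
'b' @ 3: {11,12}
'd' @ 4: {1,13}  (accept∈set)
end set {1,13} — state 1 in

Answer: ACCEPT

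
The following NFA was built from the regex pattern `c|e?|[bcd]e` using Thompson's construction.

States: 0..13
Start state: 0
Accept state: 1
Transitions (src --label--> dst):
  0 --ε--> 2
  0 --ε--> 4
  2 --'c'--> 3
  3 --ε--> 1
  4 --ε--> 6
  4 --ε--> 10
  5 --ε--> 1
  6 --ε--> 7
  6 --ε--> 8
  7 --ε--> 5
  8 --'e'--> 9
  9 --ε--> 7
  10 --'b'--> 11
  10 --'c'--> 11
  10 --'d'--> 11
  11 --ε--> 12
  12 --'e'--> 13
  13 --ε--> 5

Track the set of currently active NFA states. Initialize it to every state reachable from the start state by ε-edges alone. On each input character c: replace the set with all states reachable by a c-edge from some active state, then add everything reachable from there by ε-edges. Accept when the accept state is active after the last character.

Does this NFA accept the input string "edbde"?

Answer: REJECT

Trace:
S₀ = ε-closure({0}) = {0,1,2,4,5,6,7,8,10}
'e' @ 1: {1,5,7,9}  ✓accept
'd' @ 2: {}  — no active states
rest 'bde' ignored (set empty)
end set {} — state 1 not in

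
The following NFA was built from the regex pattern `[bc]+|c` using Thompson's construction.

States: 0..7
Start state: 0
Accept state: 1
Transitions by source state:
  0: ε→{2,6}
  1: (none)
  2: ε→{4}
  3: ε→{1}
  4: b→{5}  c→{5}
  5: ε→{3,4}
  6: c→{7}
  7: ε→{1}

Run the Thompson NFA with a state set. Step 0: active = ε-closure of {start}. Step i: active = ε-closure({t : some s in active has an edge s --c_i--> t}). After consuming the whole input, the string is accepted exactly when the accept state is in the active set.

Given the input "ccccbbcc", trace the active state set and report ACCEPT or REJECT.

Answer: ACCEPT

Steps:
initial (ε-close {0}): {0,2,4,6}
'c' @ 1: {1,3,4,5,7}  [accepting]
'c' @ 2: {1,3,4,5}  [accepting]
'c' @ 3: {1,3,4,5}  [accepting]
'c' @ 4: {1,3,4,5}  [accepting]
'b' @ 5: {1,3,4,5}  [accepting]
'b' @ 6: {1,3,4,5}  [accepting]
'c' @ 7: {1,3,4,5}  [accepting]
'c' @ 8: {1,3,4,5}  [accepting]
end set {1,3,4,5} — state 1 in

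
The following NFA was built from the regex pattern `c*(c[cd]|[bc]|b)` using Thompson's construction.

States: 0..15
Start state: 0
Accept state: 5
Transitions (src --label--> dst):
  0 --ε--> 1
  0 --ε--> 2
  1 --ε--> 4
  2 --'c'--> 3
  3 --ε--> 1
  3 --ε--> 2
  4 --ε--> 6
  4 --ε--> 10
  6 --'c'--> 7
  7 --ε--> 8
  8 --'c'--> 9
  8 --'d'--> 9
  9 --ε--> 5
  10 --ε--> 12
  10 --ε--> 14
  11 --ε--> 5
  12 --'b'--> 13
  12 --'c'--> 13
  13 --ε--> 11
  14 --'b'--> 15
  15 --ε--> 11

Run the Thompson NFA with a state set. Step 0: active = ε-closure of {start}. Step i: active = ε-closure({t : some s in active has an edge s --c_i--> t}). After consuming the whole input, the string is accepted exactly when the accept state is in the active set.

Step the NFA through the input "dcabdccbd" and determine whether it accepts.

start: ε-closure({0}) = {0,1,2,4,6,10,12,14}
'd' @ 1: {}  — dead — no transitions
rest 'cabdccbd' ignored (set empty)
end set {} — state 5 not in

Answer: REJECT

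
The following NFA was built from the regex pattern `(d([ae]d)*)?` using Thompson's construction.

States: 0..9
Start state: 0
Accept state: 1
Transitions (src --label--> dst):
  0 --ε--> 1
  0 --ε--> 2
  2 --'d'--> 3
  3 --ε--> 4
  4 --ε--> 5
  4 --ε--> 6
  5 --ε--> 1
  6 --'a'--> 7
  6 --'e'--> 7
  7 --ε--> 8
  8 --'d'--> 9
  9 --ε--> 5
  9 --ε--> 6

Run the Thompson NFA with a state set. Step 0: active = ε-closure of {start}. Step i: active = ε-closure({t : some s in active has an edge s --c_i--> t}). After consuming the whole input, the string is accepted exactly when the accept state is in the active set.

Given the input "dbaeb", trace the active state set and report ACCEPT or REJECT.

initial (ε-close {0}): {0,1,2}
'd' @ 1: {1,3,4,5,6}  (accept∈set)
'b' @ 2: {}  — dead — no transitions
rest 'aeb' ignored (set empty)
final: {}; accept 1 not in set

Answer: REJECT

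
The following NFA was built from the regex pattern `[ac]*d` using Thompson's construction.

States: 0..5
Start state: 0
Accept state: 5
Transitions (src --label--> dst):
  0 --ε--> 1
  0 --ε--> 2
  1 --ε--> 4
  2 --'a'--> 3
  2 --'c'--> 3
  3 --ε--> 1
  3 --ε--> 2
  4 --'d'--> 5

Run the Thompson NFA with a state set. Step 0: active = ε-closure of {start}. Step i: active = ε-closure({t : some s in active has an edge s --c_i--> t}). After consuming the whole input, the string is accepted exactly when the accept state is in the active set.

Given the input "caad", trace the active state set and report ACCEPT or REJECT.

Answer: ACCEPT

Steps:
start: ε-closure({0}) = {0,1,2,4}
'c' @ 1: {1,2,3,4}
'a' @ 2: {1,2,3,4}
'a' @ 3: {1,2,3,4}
'd' @ 4: {5}  ✓accept
after full input: {5}  (accept=5 in)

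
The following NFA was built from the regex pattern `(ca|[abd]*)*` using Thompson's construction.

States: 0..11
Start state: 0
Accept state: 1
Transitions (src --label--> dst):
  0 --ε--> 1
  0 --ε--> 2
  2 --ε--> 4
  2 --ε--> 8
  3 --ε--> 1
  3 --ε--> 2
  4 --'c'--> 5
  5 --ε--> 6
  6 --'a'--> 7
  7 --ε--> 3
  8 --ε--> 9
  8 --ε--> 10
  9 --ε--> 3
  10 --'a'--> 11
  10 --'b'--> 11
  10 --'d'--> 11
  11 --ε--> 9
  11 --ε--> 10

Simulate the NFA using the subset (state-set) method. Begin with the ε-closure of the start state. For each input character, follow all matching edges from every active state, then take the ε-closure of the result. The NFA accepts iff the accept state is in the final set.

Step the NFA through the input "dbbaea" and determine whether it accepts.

Answer: REJECT

Trace:
start: ε-closure({0}) = {0,1,2,3,4,8,9,10}
'd' @ 1: {1,2,3,4,8,9,10,11}  (accept∈set)
'b' @ 2: {1,2,3,4,8,9,10,11}  (accept∈set)
'b' @ 3: {1,2,3,4,8,9,10,11}  (accept∈set)
'a' @ 4: {1,2,3,4,8,9,10,11}  (accept∈set)
'e' @ 5: {}  — dead — no transitions
rest 'a' ignored (set empty)
end set {} — state 1 not in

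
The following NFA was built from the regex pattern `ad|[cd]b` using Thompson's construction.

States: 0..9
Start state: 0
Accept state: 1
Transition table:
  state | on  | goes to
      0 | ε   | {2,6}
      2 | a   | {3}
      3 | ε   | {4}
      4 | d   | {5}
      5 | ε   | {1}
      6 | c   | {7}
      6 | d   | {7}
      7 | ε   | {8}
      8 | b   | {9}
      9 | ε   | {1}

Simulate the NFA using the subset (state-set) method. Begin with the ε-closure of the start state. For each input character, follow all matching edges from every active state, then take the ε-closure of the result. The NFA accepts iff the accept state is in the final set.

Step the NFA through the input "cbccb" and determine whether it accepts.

S₀ = ε-closure({0}) = {0,2,6}
'c' @ 1: {7,8}
'b' @ 2: {1,9}  (accept∈set)
'c' @ 3: {}  — state set empty
rest 'cb' ignored (set empty)
final: {}; accept 1 not in set

Answer: REJECT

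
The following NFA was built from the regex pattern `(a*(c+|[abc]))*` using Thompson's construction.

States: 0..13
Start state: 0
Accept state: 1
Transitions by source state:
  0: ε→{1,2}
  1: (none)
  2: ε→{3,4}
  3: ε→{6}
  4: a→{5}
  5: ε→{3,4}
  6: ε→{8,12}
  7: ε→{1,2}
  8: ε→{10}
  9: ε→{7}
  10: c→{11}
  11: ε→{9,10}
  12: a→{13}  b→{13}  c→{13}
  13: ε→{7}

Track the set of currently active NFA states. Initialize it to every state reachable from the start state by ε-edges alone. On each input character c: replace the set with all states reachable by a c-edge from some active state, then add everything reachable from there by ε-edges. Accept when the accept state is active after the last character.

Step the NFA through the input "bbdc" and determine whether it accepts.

start: ε-closure({0}) = {0,1,2,3,4,6,8,10,12}
'b' @ 1: {1,2,3,4,6,7,8,10,12,13}  (accept∈set)
'b' @ 2: {1,2,3,4,6,7,8,10,12,13}  (accept∈set)
'd' @ 3: {}  — dead — no transitions
rest 'c' ignored (set empty)
after full input: {}  (accept=1 not in)

Answer: REJECT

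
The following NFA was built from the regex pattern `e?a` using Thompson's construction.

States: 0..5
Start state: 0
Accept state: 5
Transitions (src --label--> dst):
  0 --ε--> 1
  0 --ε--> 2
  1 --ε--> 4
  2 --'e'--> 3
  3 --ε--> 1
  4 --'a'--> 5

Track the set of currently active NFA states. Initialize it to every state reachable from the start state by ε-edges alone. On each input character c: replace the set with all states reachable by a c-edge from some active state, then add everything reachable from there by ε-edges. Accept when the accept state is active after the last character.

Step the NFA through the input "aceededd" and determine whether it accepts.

Answer: REJECT

Steps:
start: ε-closure({0}) = {0,1,2,4}
'a' @ 1: {5}  (accept∈set)
'c' @ 2: {}  — no active states
rest 'eededd' ignored (set empty)
after full input: {}  (accept=5 not in)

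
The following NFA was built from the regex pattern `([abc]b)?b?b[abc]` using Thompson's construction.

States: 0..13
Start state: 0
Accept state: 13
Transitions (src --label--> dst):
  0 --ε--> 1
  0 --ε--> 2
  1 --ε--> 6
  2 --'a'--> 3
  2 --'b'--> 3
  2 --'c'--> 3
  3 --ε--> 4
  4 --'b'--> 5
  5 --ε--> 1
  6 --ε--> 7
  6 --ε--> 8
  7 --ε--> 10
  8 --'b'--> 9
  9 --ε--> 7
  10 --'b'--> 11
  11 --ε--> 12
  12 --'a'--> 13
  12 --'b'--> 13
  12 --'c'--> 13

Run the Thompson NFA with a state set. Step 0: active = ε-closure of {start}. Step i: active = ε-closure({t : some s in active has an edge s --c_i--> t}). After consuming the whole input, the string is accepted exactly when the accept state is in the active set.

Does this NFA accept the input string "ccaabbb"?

S₀ = ε-closure({0}) = {0,1,2,6,7,8,10}
'c' @ 1: {3,4}
'c' @ 2: {}  — dead — no transitions
rest 'aabbb' ignored (set empty)
end set {} — state 13 not in

Answer: REJECT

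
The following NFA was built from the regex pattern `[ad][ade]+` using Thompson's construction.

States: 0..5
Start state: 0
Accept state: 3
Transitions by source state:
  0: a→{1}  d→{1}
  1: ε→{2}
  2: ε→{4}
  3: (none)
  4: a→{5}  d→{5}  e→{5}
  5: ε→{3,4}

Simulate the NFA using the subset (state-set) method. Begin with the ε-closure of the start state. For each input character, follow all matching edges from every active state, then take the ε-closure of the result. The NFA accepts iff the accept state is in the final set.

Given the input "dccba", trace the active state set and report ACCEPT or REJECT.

Answer: REJECT

Steps:
initial (ε-close {0}): {0}
'd' @ 1: {1,2,4}
'c' @ 2: {}  — state set empty
rest 'cba' ignored (set empty)
end set {} — state 3 not in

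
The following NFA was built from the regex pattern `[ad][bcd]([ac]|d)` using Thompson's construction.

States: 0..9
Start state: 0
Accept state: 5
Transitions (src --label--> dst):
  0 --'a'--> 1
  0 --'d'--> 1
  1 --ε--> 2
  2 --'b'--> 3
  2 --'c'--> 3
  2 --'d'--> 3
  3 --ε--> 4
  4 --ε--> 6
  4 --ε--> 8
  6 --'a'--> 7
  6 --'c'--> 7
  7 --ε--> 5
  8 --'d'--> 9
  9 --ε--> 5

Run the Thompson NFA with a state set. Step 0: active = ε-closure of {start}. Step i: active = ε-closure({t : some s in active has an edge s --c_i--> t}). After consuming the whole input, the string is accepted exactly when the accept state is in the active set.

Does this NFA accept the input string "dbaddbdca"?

start: ε-closure({0}) = {0}
'd' @ 1: {1,2}
'b' @ 2: {3,4,6,8}
'a' @ 3: {5,7}  [accepting]
'd' @ 4: {}  — no active states
rest 'dbdca' ignored (set empty)
final: {}; accept 5 not in set

Answer: REJECT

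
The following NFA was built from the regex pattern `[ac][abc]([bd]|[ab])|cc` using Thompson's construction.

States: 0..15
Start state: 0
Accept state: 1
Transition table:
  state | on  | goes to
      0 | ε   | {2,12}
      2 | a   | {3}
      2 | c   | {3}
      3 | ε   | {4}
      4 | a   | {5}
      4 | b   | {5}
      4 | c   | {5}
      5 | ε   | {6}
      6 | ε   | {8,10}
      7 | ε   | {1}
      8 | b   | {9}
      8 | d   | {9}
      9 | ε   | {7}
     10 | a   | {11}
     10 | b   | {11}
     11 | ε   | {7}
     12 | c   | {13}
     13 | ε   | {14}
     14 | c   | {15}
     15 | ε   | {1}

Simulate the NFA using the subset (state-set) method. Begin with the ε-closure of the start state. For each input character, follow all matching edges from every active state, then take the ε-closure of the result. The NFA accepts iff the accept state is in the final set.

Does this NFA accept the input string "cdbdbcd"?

Answer: REJECT

Trace:
initial (ε-close {0}): {0,2,12}
'c' @ 1: {3,4,13,14}
'd' @ 2: {}  — dead — no transitions
rest 'bdbcd' ignored (set empty)
end set {} — state 1 not in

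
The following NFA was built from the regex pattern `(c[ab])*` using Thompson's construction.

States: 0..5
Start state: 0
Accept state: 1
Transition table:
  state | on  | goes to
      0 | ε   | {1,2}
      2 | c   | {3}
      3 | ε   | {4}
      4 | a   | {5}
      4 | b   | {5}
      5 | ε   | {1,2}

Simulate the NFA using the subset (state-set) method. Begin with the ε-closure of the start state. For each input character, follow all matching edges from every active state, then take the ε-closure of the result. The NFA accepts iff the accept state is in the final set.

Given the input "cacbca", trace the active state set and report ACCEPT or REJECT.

Answer: ACCEPT

Steps:
S₀ = ε-closure({0}) = {0,1,2}
'c' @ 1: {3,4}
'a' @ 2: {1,2,5}  (accept∈set)
'c' @ 3: {3,4}
'b' @ 4: {1,2,5}  (accept∈set)
'c' @ 5: {3,4}
'a' @ 6: {1,2,5}  (accept∈set)
after full input: {1,2,5}  (accept=1 in)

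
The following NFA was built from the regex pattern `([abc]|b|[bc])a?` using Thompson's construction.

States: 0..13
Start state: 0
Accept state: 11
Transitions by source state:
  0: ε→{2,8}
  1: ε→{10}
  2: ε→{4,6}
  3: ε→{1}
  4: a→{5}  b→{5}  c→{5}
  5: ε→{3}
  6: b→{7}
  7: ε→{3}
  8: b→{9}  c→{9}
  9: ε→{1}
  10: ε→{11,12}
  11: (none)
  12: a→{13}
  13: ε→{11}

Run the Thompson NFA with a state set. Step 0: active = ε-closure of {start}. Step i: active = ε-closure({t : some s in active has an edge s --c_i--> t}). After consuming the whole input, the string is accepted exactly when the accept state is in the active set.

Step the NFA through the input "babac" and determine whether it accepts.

S₀ = ε-closure({0}) = {0,2,4,6,8}
'b' @ 1: {1,3,5,7,9,10,11,12}  (accept∈set)
'a' @ 2: {11,13}  (accept∈set)
'b' @ 3: {}  — no active states
rest 'ac' ignored (set empty)
final: {}; accept 11 not in set

Answer: REJECT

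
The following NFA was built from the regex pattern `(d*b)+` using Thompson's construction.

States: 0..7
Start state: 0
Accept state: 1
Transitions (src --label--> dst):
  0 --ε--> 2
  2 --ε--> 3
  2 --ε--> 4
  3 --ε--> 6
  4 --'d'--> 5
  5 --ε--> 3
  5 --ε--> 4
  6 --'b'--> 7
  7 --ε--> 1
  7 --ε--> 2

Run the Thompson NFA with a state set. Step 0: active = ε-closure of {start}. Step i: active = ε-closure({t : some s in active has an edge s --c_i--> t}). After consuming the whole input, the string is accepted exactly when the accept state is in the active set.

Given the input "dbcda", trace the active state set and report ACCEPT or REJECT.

initial (ε-close {0}): {0,2,3,4,6}
'd' @ 1: {3,4,5,6}
'b' @ 2: {1,2,3,4,6,7}  (accept∈set)
'c' @ 3: {}  — no active states
rest 'da' ignored (set empty)
end set {} — state 1 not in

Answer: REJECT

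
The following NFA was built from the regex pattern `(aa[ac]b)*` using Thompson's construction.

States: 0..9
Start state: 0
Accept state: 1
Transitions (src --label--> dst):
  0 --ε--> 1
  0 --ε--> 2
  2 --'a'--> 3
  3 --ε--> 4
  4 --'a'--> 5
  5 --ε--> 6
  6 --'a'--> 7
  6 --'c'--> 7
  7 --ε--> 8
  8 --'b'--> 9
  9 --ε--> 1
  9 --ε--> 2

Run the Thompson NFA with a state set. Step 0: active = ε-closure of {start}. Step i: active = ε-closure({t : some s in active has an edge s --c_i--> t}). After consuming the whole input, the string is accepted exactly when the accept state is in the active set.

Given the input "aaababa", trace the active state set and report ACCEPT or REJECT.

Answer: REJECT

Steps:
start: ε-closure({0}) = {0,1,2}
'a' @ 1: {3,4}
'a' @ 2: {5,6}
'a' @ 3: {7,8}
'b' @ 4: {1,2,9}  (accept∈set)
'a' @ 5: {3,4}
'b' @ 6: {}  — state set empty
rest 'a' ignored (set empty)
end set {} — state 1 not in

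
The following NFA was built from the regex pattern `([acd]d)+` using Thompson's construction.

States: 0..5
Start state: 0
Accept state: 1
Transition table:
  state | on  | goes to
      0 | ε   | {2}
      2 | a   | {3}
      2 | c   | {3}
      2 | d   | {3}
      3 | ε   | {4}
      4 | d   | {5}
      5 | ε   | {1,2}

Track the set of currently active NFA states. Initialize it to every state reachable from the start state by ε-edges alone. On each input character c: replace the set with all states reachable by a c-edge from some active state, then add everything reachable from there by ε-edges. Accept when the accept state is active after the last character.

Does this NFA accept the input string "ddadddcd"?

Answer: ACCEPT

Derivation:
start: ε-closure({0}) = {0,2}
'd' @ 1: {3,4}
'd' @ 2: {1,2,5}  (accept∈set)
'a' @ 3: {3,4}
'd' @ 4: {1,2,5}  (accept∈set)
'd' @ 5: {3,4}
'd' @ 6: {1,2,5}  (accept∈set)
'c' @ 7: {3,4}
'd' @ 8: {1,2,5}  (accept∈set)
final: {1,2,5}; accept 1 in set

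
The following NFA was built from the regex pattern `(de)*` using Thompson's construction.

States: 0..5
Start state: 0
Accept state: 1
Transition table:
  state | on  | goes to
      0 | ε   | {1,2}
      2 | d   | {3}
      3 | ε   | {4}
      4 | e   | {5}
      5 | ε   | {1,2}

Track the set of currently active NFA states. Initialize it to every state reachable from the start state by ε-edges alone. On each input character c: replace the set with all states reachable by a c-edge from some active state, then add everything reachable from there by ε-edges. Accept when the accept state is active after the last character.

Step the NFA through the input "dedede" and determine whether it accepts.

start: ε-closure({0}) = {0,1,2}
'd' @ 1: {3,4}
'e' @ 2: {1,2,5}  (accept∈set)
'd' @ 3: {3,4}
'e' @ 4: {1,2,5}  (accept∈set)
'd' @ 5: {3,4}
'e' @ 6: {1,2,5}  (accept∈set)
after full input: {1,2,5}  (accept=1 in)

Answer: ACCEPT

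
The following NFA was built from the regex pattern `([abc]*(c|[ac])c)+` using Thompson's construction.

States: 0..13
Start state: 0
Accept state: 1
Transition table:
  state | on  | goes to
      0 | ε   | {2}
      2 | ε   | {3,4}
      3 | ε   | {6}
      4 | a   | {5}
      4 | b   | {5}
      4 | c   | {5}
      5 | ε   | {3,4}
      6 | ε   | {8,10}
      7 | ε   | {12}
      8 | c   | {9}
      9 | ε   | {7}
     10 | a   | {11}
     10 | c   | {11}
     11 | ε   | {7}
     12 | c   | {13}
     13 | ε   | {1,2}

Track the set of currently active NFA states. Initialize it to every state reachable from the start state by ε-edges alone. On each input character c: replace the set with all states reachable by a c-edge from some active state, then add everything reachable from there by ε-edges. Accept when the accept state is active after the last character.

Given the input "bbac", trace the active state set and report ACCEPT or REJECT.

Answer: ACCEPT

Trace:
initial (ε-close {0}): {0,2,3,4,6,8,10}
'b' @ 1: {3,4,5,6,8,10}
'b' @ 2: {3,4,5,6,8,10}
'a' @ 3: {3,4,5,6,7,8,10,11,12}
'c' @ 4: {1,2,3,4,5,6,7,8,9,10,11,12,13}  (accept∈set)
end set {1,2,3,4,5,6,7,8,9,10,11,12,13} — state 1 in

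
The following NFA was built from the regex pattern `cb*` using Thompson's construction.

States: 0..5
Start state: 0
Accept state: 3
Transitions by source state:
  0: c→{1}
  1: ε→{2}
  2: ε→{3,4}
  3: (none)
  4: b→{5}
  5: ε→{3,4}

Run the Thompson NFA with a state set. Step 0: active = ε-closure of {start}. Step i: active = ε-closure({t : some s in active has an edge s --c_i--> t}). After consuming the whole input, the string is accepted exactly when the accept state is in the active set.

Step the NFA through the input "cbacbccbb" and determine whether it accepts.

S₀ = ε-closure({0}) = {0}
'c' @ 1: {1,2,3,4}  ✓accept
'b' @ 2: {3,4,5}  ✓accept
'a' @ 3: {}  — no active states
rest 'cbccbb' ignored (set empty)
end set {} — state 3 not in

Answer: REJECT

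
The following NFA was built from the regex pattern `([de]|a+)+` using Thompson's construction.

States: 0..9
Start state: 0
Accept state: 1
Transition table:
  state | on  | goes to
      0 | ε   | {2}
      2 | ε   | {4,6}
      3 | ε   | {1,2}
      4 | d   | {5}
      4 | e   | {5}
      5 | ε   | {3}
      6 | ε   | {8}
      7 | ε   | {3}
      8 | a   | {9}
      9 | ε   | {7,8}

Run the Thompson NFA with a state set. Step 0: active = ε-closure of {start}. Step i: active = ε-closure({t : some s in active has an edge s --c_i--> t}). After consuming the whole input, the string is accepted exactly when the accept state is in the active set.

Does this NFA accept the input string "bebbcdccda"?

start: ε-closure({0}) = {0,2,4,6,8}
'b' @ 1: {}  — dead — no transitions
rest 'ebbcdccda' ignored (set empty)
end set {} — state 1 not in

Answer: REJECT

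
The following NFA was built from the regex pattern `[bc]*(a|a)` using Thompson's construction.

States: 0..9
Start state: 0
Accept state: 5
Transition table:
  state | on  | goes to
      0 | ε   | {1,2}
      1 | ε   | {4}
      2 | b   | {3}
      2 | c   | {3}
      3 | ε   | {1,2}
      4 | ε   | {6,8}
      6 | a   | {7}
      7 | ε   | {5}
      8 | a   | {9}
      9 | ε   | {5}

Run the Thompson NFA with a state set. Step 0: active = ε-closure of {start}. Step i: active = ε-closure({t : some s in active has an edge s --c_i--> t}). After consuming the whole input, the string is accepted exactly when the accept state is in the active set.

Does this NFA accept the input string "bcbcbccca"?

initial (ε-close {0}): {0,1,2,4,6,8}
'b' @ 1: {1,2,3,4,6,8}
'c' @ 2: {1,2,3,4,6,8}
'b' @ 3: {1,2,3,4,6,8}
'c' @ 4: {1,2,3,4,6,8}
'b' @ 5: {1,2,3,4,6,8}
'c' @ 6: {1,2,3,4,6,8}
'c' @ 7: {1,2,3,4,6,8}
'c' @ 8: {1,2,3,4,6,8}
'a' @ 9: {5,7,9}  ✓accept
final: {5,7,9}; accept 5 in set

Answer: ACCEPT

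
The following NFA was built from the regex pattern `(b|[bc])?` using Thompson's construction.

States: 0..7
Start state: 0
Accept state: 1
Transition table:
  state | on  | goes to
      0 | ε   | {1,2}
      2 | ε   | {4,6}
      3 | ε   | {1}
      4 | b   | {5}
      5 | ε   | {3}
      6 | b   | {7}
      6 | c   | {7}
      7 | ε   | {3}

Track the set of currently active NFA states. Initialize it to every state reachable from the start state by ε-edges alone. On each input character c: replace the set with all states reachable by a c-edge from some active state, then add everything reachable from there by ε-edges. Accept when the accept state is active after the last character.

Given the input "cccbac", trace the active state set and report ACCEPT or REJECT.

Answer: REJECT

Trace:
start: ε-closure({0}) = {0,1,2,4,6}
'c' @ 1: {1,3,7}  ✓accept
'c' @ 2: {}  — dead — no transitions
rest 'cbac' ignored (set empty)
final: {}; accept 1 not in set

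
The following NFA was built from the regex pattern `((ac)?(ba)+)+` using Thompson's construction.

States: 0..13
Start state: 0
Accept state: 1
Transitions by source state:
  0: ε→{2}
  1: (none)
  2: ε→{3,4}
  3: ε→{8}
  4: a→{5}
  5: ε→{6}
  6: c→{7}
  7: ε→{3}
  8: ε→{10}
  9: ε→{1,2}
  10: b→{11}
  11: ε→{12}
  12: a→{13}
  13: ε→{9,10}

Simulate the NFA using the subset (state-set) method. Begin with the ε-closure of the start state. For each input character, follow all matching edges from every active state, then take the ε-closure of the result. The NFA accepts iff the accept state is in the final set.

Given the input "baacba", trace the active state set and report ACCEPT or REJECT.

Answer: ACCEPT

Steps:
S₀ = ε-closure({0}) = {0,2,3,4,8,10}
'b' @ 1: {11,12}
'a' @ 2: {1,2,3,4,8,9,10,13}  ✓accept
'a' @ 3: {5,6}
'c' @ 4: {3,7,8,10}
'b' @ 5: {11,12}
'a' @ 6: {1,2,3,4,8,9,10,13}  ✓accept
after full input: {1,2,3,4,8,9,10,13}  (accept=1 in)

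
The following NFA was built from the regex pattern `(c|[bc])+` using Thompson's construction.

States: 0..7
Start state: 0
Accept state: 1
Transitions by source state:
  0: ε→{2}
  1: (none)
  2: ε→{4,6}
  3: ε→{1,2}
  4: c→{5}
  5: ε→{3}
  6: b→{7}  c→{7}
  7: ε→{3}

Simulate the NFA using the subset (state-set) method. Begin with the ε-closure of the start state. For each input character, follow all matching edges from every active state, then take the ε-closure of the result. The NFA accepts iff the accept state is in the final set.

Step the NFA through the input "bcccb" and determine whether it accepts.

initial (ε-close {0}): {0,2,4,6}
'b' @ 1: {1,2,3,4,6,7}  ✓accept
'c' @ 2: {1,2,3,4,5,6,7}  ✓accept
'c' @ 3: {1,2,3,4,5,6,7}  ✓accept
'c' @ 4: {1,2,3,4,5,6,7}  ✓accept
'b' @ 5: {1,2,3,4,6,7}  ✓accept
end set {1,2,3,4,6,7} — state 1 in

Answer: ACCEPT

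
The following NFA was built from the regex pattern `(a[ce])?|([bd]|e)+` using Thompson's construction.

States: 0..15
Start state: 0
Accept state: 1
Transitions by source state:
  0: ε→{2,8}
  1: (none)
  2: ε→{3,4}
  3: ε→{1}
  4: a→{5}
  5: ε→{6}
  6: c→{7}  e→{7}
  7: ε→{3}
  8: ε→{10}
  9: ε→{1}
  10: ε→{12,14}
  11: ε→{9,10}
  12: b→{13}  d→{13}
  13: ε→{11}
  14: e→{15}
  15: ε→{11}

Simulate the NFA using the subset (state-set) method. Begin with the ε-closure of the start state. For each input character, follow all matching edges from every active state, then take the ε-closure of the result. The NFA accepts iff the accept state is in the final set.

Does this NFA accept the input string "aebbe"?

Answer: REJECT

Steps:
initial (ε-close {0}): {0,1,2,3,4,8,10,12,14}
'a' @ 1: {5,6}
'e' @ 2: {1,3,7}  ✓accept
'b' @ 3: {}  — no active states
rest 'be' ignored (set empty)
final: {}; accept 1 not in set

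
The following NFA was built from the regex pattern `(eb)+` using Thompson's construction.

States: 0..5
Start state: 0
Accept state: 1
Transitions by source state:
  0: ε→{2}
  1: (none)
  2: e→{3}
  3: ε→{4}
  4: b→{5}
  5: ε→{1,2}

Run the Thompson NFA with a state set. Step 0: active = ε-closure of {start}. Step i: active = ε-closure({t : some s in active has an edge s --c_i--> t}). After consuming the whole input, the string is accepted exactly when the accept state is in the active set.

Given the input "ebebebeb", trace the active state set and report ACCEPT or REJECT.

Answer: ACCEPT

Steps:
start: ε-closure({0}) = {0,2}
'e' @ 1: {3,4}
'b' @ 2: {1,2,5}  ✓accept
'e' @ 3: {3,4}
'b' @ 4: {1,2,5}  ✓accept
'e' @ 5: {3,4}
'b' @ 6: {1,2,5}  ✓accept
'e' @ 7: {3,4}
'b' @ 8: {1,2,5}  ✓accept
end set {1,2,5} — state 1 in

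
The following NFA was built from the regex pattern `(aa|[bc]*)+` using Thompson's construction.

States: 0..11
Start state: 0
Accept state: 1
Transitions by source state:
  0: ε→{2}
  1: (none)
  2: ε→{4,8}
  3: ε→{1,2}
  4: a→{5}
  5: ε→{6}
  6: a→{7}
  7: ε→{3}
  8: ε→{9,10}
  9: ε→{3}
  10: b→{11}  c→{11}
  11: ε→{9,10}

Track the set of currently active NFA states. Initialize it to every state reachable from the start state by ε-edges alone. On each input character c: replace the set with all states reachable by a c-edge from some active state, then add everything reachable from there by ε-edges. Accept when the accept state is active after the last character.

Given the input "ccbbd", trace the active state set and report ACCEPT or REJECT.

S₀ = ε-closure({0}) = {0,1,2,3,4,8,9,10}
'c' @ 1: {1,2,3,4,8,9,10,11}  (accept∈set)
'c' @ 2: {1,2,3,4,8,9,10,11}  (accept∈set)
'b' @ 3: {1,2,3,4,8,9,10,11}  (accept∈set)
'b' @ 4: {1,2,3,4,8,9,10,11}  (accept∈set)
'd' @ 5: {}  — no active states
end set {} — state 1 not in

Answer: REJECT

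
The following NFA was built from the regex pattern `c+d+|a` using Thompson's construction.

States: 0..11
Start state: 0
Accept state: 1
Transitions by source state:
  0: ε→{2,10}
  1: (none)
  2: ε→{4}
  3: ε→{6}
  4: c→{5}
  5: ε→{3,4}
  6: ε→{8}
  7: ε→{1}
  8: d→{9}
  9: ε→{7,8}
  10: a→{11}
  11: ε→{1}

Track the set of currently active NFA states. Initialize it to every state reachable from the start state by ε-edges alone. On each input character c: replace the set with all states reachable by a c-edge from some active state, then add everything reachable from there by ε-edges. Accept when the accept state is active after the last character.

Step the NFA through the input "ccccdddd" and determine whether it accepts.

Answer: ACCEPT

Derivation:
start: ε-closure({0}) = {0,2,4,10}
'c' @ 1: {3,4,5,6,8}
'c' @ 2: {3,4,5,6,8}
'c' @ 3: {3,4,5,6,8}
'c' @ 4: {3,4,5,6,8}
'd' @ 5: {1,7,8,9}  (accept∈set)
'd' @ 6: {1,7,8,9}  (accept∈set)
'd' @ 7: {1,7,8,9}  (accept∈set)
'd' @ 8: {1,7,8,9}  (accept∈set)
after full input: {1,7,8,9}  (accept=1 in)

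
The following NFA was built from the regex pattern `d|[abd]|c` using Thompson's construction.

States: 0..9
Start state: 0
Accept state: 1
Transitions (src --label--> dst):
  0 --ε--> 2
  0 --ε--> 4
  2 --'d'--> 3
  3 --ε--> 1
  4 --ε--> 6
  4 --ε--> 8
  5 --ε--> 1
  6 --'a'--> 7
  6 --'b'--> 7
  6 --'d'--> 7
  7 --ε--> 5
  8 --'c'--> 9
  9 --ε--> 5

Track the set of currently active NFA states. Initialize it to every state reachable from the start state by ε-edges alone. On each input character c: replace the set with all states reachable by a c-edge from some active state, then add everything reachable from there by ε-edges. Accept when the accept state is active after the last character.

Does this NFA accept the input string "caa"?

initial (ε-close {0}): {0,2,4,6,8}
'c' @ 1: {1,5,9}  [accepting]
'a' @ 2: {}  — state set empty
rest 'a' ignored (set empty)
end set {} — state 1 not in

Answer: REJECT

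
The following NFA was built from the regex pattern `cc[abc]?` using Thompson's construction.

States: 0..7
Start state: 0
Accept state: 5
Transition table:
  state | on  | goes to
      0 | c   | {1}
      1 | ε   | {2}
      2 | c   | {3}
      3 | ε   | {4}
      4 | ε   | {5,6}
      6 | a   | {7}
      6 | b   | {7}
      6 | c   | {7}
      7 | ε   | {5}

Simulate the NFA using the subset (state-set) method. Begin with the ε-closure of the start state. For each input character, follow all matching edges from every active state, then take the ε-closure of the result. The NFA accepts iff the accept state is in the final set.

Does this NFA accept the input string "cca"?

Answer: ACCEPT

Trace:
initial (ε-close {0}): {0}
'c' @ 1: {1,2}
'c' @ 2: {3,4,5,6}  (accept∈set)
'a' @ 3: {5,7}  (accept∈set)
final: {5,7}; accept 5 in set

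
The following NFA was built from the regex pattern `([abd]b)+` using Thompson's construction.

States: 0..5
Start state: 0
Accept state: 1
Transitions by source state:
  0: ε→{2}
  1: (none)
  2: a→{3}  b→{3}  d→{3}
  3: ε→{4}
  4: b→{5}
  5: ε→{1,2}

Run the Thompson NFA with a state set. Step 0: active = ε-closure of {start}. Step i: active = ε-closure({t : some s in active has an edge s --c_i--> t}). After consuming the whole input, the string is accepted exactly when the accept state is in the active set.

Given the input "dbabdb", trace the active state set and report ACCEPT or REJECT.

Answer: ACCEPT

Steps:
start: ε-closure({0}) = {0,2}
'd' @ 1: {3,4}
'b' @ 2: {1,2,5}  ✓accept
'a' @ 3: {3,4}
'b' @ 4: {1,2,5}  ✓accept
'd' @ 5: {3,4}
'b' @ 6: {1,2,5}  ✓accept
final: {1,2,5}; accept 1 in set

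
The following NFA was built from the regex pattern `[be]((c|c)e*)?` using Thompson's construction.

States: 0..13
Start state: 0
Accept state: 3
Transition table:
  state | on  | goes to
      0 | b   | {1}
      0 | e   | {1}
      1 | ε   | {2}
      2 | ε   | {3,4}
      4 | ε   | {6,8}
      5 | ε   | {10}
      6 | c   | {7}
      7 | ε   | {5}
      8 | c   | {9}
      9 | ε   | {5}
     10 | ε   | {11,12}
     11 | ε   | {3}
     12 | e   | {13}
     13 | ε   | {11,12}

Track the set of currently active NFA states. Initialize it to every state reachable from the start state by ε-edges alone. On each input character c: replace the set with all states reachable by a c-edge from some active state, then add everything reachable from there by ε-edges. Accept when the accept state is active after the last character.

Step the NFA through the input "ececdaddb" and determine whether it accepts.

Answer: REJECT

Derivation:
initial (ε-close {0}): {0}
'e' @ 1: {1,2,3,4,6,8}  [accepting]
'c' @ 2: {3,5,7,9,10,11,12}  [accepting]
'e' @ 3: {3,11,12,13}  [accepting]
'c' @ 4: {}  — dead — no transitions
rest 'daddb' ignored (set empty)
after full input: {}  (accept=3 not in)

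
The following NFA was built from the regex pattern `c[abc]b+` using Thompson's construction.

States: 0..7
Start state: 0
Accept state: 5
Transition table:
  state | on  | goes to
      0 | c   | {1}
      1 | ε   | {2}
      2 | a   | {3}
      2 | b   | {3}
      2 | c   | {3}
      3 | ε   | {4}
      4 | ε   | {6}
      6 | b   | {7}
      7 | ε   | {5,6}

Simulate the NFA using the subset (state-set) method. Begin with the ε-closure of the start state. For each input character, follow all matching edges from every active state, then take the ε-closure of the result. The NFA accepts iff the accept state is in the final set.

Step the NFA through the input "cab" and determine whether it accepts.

Answer: ACCEPT

Steps:
start: ε-closure({0}) = {0}
'c' @ 1: {1,2}
'a' @ 2: {3,4,6}
'b' @ 3: {5,6,7}  (accept∈set)
end set {5,6,7} — state 5 in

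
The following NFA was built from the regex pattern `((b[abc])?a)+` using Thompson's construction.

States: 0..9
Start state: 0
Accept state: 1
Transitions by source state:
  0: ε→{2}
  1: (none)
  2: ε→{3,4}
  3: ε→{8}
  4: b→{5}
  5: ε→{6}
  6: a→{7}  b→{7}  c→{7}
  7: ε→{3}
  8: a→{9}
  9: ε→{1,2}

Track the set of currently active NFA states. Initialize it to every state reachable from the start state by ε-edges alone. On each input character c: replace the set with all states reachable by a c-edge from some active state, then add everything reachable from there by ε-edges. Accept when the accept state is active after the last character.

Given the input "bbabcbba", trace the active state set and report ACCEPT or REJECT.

Answer: REJECT

Steps:
start: ε-closure({0}) = {0,2,3,4,8}
'b' @ 1: {5,6}
'b' @ 2: {3,7,8}
'a' @ 3: {1,2,3,4,8,9}  (accept∈set)
'b' @ 4: {5,6}
'c' @ 5: {3,7,8}
'b' @ 6: {}  — dead — no transitions
rest 'ba' ignored (set empty)
after full input: {}  (accept=1 not in)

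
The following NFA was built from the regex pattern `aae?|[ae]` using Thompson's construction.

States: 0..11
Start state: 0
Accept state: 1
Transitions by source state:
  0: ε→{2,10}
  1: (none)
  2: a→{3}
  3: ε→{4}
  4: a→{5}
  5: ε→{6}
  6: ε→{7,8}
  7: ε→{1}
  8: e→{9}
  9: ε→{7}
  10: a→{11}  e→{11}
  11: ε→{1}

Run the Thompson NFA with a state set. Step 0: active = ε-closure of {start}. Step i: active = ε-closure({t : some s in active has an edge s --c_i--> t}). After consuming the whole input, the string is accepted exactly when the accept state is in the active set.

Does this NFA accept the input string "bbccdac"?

initial (ε-close {0}): {0,2,10}
'b' @ 1: {}  — dead — no transitions
rest 'bccdac' ignored (set empty)
final: {}; accept 1 not in set

Answer: REJECT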